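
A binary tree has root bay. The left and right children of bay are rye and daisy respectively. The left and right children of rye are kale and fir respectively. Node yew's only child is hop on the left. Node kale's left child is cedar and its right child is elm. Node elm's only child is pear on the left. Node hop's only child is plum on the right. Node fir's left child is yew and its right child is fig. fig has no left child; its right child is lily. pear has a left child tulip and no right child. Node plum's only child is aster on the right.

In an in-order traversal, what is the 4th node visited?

pear

In-order visits the left subtree, then the node, then the right subtree.
At bay: go left to rye.
  At rye: go left to kale.
    At kale: go left to cedar.
      cedar is a leaf — visit cedar.
    Visit kale.
    At kale: go right to elm.
      At elm: go left to pear.
        At pear: go left to tulip.
          tulip is a leaf — visit tulip.
        Visit pear.
        At pear: no right child.
      Visit elm.
      At elm: no right child.
  Visit rye.
  At rye: go right to fir.
    At fir: go left to yew.
      At yew: go left to hop.
        At hop: no left child.
        Visit hop.
        At hop: go right to plum.
          At plum: no left child.
          Visit plum.
          At plum: go right to aster.
            aster is a leaf — visit aster.
      Visit yew.
      At yew: no right child.
    Visit fir.
    At fir: go right to fig.
      At fig: no left child.
      Visit fig.
      At fig: go right to lily.
        lily is a leaf — visit lily.
Visit bay.
At bay: go right to daisy.
  daisy is a leaf — visit daisy.
Full in-order sequence: cedar, kale, tulip, pear, elm, rye, hop, plum, aster, yew, fir, fig, lily, bay, daisy.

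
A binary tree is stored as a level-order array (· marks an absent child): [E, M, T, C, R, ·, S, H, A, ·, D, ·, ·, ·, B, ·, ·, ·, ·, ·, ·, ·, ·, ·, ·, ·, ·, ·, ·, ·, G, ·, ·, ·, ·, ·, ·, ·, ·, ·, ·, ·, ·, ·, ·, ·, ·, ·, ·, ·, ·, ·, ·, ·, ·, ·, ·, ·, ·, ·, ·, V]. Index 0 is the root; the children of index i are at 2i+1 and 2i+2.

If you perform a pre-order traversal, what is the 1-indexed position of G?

11

Pre-order visits the node, then its left subtree, then its right subtree.
Visit E.
At E: go left to M.
  Visit M.
  At M: go left to C.
    Visit C.
    At C: go left to H.
      H is a leaf — visit H.
    At C: go right to A.
      A is a leaf — visit A.
  At M: go right to R.
    Visit R.
    At R: no left child.
    At R: go right to D.
      D is a leaf — visit D.
At E: go right to T.
  Visit T.
  At T: no left child.
  At T: go right to S.
    Visit S.
    At S: no left child.
    At S: go right to B.
      Visit B.
      At B: no left child.
      At B: go right to G.
        Visit G.
        At G: go left to V.
          V is a leaf — visit V.
        At G: no right child.
Full pre-order sequence: E, M, C, H, A, R, D, T, S, B, G, V.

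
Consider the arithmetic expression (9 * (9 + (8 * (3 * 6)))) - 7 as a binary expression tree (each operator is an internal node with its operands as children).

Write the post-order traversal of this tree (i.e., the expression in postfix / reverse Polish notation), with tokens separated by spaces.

Post-order on an expression tree gives postfix notation: for each operator, emit left operand, right operand, then the operator.

9 9 8 3 6 * * + * 7 -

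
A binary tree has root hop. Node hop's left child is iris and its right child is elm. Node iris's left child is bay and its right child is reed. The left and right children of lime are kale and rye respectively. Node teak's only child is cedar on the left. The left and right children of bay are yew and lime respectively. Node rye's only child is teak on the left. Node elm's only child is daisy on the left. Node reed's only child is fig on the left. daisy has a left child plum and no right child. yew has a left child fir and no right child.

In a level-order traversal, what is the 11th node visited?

Level-order visits nodes level by level from the root, left to right within each level.
Level 0: hop
Level 1: iris, elm
Level 2: bay, reed, daisy
Level 3: yew, lime, fig, plum
Level 4: fir, kale, rye
Level 5: teak
Level 6: cedar
Full level-order sequence: hop, iris, elm, bay, reed, daisy, yew, lime, fig, plum, fir, kale, rye, teak, cedar.

fir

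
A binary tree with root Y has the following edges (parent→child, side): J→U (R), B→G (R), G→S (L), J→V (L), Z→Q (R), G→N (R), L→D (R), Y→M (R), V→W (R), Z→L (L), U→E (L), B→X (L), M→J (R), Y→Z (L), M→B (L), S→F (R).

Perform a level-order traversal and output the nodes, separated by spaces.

Y Z M L Q B J D X G V U S N W E F

Level-order visits nodes level by level from the root, left to right within each level.
Level 0: Y
Level 1: Z, M
Level 2: L, Q, B, J
Level 3: D, X, G, V, U
Level 4: S, N, W, E
Level 5: F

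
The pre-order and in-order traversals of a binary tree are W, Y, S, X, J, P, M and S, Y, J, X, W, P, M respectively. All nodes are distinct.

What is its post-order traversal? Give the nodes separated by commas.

S, J, X, Y, M, P, W

The first element of pre-order is the root; it splits in-order into left and right subtrees.
Root W: left subtree has 4 nodes {S, Y, J, X}, right has 2 {P, M}.
  Root Y: left subtree has 1 node {S}, right has 2 {J, X}.
    Root X: left subtree has 1 node {J}, right has 0 { }.
  Root P: left subtree has 0 nodes { }, right has 1 {M}.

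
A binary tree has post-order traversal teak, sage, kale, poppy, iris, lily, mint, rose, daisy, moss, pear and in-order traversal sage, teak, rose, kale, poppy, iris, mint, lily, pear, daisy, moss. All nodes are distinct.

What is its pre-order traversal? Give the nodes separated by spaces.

The last element of post-order is the root; it splits in-order into left and right subtrees.
Root pear: left subtree has 8 nodes {sage, teak, rose, kale, poppy, iris, mint, lily}, right has 2 {daisy, moss}.
  Root rose: left subtree has 2 nodes {sage, teak}, right has 5 {kale, poppy, iris, mint, lily}.
    Root sage: left subtree has 0 nodes { }, right has 1 {teak}.
    Root mint: left subtree has 3 nodes {kale, poppy, iris}, right has 1 {lily}.
      Root iris: left subtree has 2 nodes {kale, poppy}, right has 0 { }.
        Root poppy: left subtree has 1 node {kale}, right has 0 { }.
  Root moss: left subtree has 1 node {daisy}, right has 0 { }.

pear rose sage teak mint iris poppy kale lily moss daisy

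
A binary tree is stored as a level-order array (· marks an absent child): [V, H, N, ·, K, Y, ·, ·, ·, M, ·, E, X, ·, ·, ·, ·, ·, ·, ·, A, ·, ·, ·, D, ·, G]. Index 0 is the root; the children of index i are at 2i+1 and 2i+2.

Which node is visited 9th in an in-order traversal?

X

In-order visits the left subtree, then the node, then the right subtree.
At V: go left to H.
  At H: no left child.
  Visit H.
  At H: go right to K.
    At K: go left to M.
      At M: no left child.
      Visit M.
      At M: go right to A.
        A is a leaf — visit A.
    Visit K.
    At K: no right child.
Visit V.
At V: go right to N.
  At N: go left to Y.
    At Y: go left to E.
      At E: no left child.
      Visit E.
      At E: go right to D.
        D is a leaf — visit D.
    Visit Y.
    At Y: go right to X.
      At X: no left child.
      Visit X.
      At X: go right to G.
        G is a leaf — visit G.
  Visit N.
  At N: no right child.
Full in-order sequence: H, M, A, K, V, E, D, Y, X, G, N.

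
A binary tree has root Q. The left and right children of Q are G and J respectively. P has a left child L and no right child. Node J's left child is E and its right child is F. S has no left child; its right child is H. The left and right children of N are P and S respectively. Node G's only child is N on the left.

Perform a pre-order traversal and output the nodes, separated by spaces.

Q G N P L S H J E F

Pre-order visits the node, then its left subtree, then its right subtree.
Visit Q.
At Q: go left to G.
  Visit G.
  At G: go left to N.
    Visit N.
    At N: go left to P.
      Visit P.
      At P: go left to L.
        L is a leaf — visit L.
      At P: no right child.
    At N: go right to S.
      Visit S.
      At S: no left child.
      At S: go right to H.
        H is a leaf — visit H.
  At G: no right child.
At Q: go right to J.
  Visit J.
  At J: go left to E.
    E is a leaf — visit E.
  At J: go right to F.
    F is a leaf — visit F.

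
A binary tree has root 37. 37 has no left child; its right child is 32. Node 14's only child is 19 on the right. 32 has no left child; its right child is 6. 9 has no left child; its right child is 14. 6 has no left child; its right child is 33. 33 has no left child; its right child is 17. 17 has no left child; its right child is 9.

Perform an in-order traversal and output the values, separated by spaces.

37 32 6 33 17 9 14 19

In-order visits the left subtree, then the node, then the right subtree.
At 37: no left child.
Visit 37.
At 37: go right to 32.
  At 32: no left child.
  Visit 32.
  At 32: go right to 6.
    At 6: no left child.
    Visit 6.
    At 6: go right to 33.
      At 33: no left child.
      Visit 33.
      At 33: go right to 17.
        At 17: no left child.
        Visit 17.
        At 17: go right to 9.
          At 9: no left child.
          Visit 9.
          At 9: go right to 14.
            At 14: no left child.
            Visit 14.
            At 14: go right to 19.
              19 is a leaf — visit 19.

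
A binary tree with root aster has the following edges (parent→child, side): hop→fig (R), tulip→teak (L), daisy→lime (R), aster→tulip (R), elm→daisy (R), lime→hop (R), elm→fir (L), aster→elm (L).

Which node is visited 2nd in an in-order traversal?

elm

In-order visits the left subtree, then the node, then the right subtree.
At aster: go left to elm.
  At elm: go left to fir.
    fir is a leaf — visit fir.
  Visit elm.
  At elm: go right to daisy.
    At daisy: no left child.
    Visit daisy.
    At daisy: go right to lime.
      At lime: no left child.
      Visit lime.
      At lime: go right to hop.
        At hop: no left child.
        Visit hop.
        At hop: go right to fig.
          fig is a leaf — visit fig.
Visit aster.
At aster: go right to tulip.
  At tulip: go left to teak.
    teak is a leaf — visit teak.
  Visit tulip.
  At tulip: no right child.
Full in-order sequence: fir, elm, daisy, lime, hop, fig, aster, teak, tulip.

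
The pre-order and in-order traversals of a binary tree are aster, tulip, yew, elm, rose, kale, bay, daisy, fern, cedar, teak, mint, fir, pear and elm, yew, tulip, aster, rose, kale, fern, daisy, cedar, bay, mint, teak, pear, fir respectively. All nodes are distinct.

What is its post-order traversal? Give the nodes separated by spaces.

The first element of pre-order is the root; it splits in-order into left and right subtrees.
Root aster: left subtree has 3 nodes {elm, yew, tulip}, right has 10 {rose, kale, fern, daisy, cedar, bay, mint, teak, pear, fir}.
  Root tulip: left subtree has 2 nodes {elm, yew}, right has 0 { }.
    Root yew: left subtree has 1 node {elm}, right has 0 { }.
  Root rose: left subtree has 0 nodes { }, right has 9 {kale, fern, daisy, cedar, bay, mint, teak, pear, fir}.
    Root kale: left subtree has 0 nodes { }, right has 8 {fern, daisy, cedar, bay, mint, teak, pear, fir}.
      Root bay: left subtree has 3 nodes {fern, daisy, cedar}, right has 4 {mint, teak, pear, fir}.
        Root daisy: left subtree has 1 node {fern}, right has 1 {cedar}.
        Root teak: left subtree has 1 node {mint}, right has 2 {pear, fir}.
          Root fir: left subtree has 1 node {pear}, right has 0 { }.

elm yew tulip fern cedar daisy mint pear fir teak bay kale rose aster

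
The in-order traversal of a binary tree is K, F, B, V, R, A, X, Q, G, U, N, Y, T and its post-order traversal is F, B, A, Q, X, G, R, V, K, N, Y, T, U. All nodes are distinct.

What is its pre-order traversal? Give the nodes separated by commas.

U, K, V, B, F, R, G, X, A, Q, T, Y, N

The last element of post-order is the root; it splits in-order into left and right subtrees.
Root U: left subtree has 9 nodes {K, F, B, V, R, A, X, Q, G}, right has 3 {N, Y, T}.
  Root K: left subtree has 0 nodes { }, right has 8 {F, B, V, R, A, X, Q, G}.
    Root V: left subtree has 2 nodes {F, B}, right has 5 {R, A, X, Q, G}.
      Root B: left subtree has 1 node {F}, right has 0 { }.
      Root R: left subtree has 0 nodes { }, right has 4 {A, X, Q, G}.
        Root G: left subtree has 3 nodes {A, X, Q}, right has 0 { }.
          Root X: left subtree has 1 node {A}, right has 1 {Q}.
  Root T: left subtree has 2 nodes {N, Y}, right has 0 { }.
    Root Y: left subtree has 1 node {N}, right has 0 { }.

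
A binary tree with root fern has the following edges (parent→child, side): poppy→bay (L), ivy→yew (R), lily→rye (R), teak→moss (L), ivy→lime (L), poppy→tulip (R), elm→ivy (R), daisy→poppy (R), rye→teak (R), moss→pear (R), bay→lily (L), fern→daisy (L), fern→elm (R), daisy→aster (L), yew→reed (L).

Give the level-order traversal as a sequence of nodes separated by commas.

fern, daisy, elm, aster, poppy, ivy, bay, tulip, lime, yew, lily, reed, rye, teak, moss, pear

Level-order visits nodes level by level from the root, left to right within each level.
Level 0: fern
Level 1: daisy, elm
Level 2: aster, poppy, ivy
Level 3: bay, tulip, lime, yew
Level 4: lily, reed
Level 5: rye
Level 6: teak
Level 7: moss
Level 8: pear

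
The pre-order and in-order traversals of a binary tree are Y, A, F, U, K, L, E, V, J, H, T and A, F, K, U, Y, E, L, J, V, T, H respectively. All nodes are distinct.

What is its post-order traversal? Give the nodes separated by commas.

K, U, F, A, E, J, T, H, V, L, Y

The first element of pre-order is the root; it splits in-order into left and right subtrees.
Root Y: left subtree has 4 nodes {A, F, K, U}, right has 6 {E, L, J, V, T, H}.
  Root A: left subtree has 0 nodes { }, right has 3 {F, K, U}.
    Root F: left subtree has 0 nodes { }, right has 2 {K, U}.
      Root U: left subtree has 1 node {K}, right has 0 { }.
  Root L: left subtree has 1 node {E}, right has 4 {J, V, T, H}.
    Root V: left subtree has 1 node {J}, right has 2 {T, H}.
      Root H: left subtree has 1 node {T}, right has 0 { }.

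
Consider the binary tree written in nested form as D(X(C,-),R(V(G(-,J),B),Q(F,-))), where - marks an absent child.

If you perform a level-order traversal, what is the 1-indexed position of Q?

Level-order visits nodes level by level from the root, left to right within each level.
Level 0: D
Level 1: X, R
Level 2: C, V, Q
Level 3: G, B, F
Level 4: J
Full level-order sequence: D, X, R, C, V, Q, G, B, F, J.

6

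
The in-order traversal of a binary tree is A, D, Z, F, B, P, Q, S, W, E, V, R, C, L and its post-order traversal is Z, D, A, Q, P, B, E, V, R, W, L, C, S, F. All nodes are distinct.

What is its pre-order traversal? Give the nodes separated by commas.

The last element of post-order is the root; it splits in-order into left and right subtrees.
Root F: left subtree has 3 nodes {A, D, Z}, right has 10 {B, P, Q, S, W, E, V, R, C, L}.
  Root A: left subtree has 0 nodes { }, right has 2 {D, Z}.
    Root D: left subtree has 0 nodes { }, right has 1 {Z}.
  Root S: left subtree has 3 nodes {B, P, Q}, right has 6 {W, E, V, R, C, L}.
    Root B: left subtree has 0 nodes { }, right has 2 {P, Q}.
      Root P: left subtree has 0 nodes { }, right has 1 {Q}.
    Root C: left subtree has 4 nodes {W, E, V, R}, right has 1 {L}.
      Root W: left subtree has 0 nodes { }, right has 3 {E, V, R}.
        Root R: left subtree has 2 nodes {E, V}, right has 0 { }.
          Root V: left subtree has 1 node {E}, right has 0 { }.

F, A, D, Z, S, B, P, Q, C, W, R, V, E, L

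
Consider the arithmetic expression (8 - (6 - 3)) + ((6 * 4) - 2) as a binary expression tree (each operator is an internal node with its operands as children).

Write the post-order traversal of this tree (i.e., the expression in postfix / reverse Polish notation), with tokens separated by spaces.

Post-order on an expression tree gives postfix notation: for each operator, emit left operand, right operand, then the operator.

8 6 3 - - 6 4 * 2 - +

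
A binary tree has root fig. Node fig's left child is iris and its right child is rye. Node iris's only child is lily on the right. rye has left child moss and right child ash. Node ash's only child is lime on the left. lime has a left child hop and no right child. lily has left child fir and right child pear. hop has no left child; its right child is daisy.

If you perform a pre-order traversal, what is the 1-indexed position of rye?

6

Pre-order visits the node, then its left subtree, then its right subtree.
Visit fig.
At fig: go left to iris.
  Visit iris.
  At iris: no left child.
  At iris: go right to lily.
    Visit lily.
    At lily: go left to fir.
      fir is a leaf — visit fir.
    At lily: go right to pear.
      pear is a leaf — visit pear.
At fig: go right to rye.
  Visit rye.
  At rye: go left to moss.
    moss is a leaf — visit moss.
  At rye: go right to ash.
    Visit ash.
    At ash: go left to lime.
      Visit lime.
      At lime: go left to hop.
        Visit hop.
        At hop: no left child.
        At hop: go right to daisy.
          daisy is a leaf — visit daisy.
      At lime: no right child.
    At ash: no right child.
Full pre-order sequence: fig, iris, lily, fir, pear, rye, moss, ash, lime, hop, daisy.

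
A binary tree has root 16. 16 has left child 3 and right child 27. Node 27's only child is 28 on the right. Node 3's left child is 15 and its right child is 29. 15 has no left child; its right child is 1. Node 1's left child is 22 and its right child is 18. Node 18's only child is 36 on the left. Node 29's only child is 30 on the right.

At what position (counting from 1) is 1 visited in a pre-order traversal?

Pre-order visits the node, then its left subtree, then its right subtree.
Visit 16.
At 16: go left to 3.
  Visit 3.
  At 3: go left to 15.
    Visit 15.
    At 15: no left child.
    At 15: go right to 1.
      Visit 1.
      At 1: go left to 22.
        22 is a leaf — visit 22.
      At 1: go right to 18.
        Visit 18.
        At 18: go left to 36.
          36 is a leaf — visit 36.
        At 18: no right child.
  At 3: go right to 29.
    Visit 29.
    At 29: no left child.
    At 29: go right to 30.
      30 is a leaf — visit 30.
At 16: go right to 27.
  Visit 27.
  At 27: no left child.
  At 27: go right to 28.
    28 is a leaf — visit 28.
Full pre-order sequence: 16, 3, 15, 1, 22, 18, 36, 29, 30, 27, 28.

4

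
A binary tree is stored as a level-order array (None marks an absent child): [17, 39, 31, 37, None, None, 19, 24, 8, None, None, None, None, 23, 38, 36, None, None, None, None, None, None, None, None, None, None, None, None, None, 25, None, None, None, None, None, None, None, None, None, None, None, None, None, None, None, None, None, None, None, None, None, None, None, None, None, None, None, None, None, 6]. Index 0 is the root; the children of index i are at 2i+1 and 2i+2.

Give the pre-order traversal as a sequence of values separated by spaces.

Pre-order visits the node, then its left subtree, then its right subtree.
Visit 17.
At 17: go left to 39.
  Visit 39.
  At 39: go left to 37.
    Visit 37.
    At 37: go left to 24.
      Visit 24.
      At 24: go left to 36.
        36 is a leaf — visit 36.
      At 24: no right child.
    At 37: go right to 8.
      8 is a leaf — visit 8.
  At 39: no right child.
At 17: go right to 31.
  Visit 31.
  At 31: no left child.
  At 31: go right to 19.
    Visit 19.
    At 19: go left to 23.
      23 is a leaf — visit 23.
    At 19: go right to 38.
      Visit 38.
      At 38: go left to 25.
        Visit 25.
        At 25: go left to 6.
          6 is a leaf — visit 6.
        At 25: no right child.
      At 38: no right child.

17 39 37 24 36 8 31 19 23 38 25 6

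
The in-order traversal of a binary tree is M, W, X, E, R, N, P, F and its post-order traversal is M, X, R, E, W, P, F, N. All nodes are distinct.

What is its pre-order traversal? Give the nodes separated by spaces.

The last element of post-order is the root; it splits in-order into left and right subtrees.
Root N: left subtree has 5 nodes {M, W, X, E, R}, right has 2 {P, F}.
  Root W: left subtree has 1 node {M}, right has 3 {X, E, R}.
    Root E: left subtree has 1 node {X}, right has 1 {R}.
  Root F: left subtree has 1 node {P}, right has 0 { }.

N W M E X R F P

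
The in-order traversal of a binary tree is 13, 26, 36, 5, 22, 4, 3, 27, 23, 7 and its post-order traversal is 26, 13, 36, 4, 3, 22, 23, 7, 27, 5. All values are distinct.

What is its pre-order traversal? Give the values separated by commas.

The last element of post-order is the root; it splits in-order into left and right subtrees.
Root 5: left subtree has 3 nodes {13, 26, 36}, right has 6 {22, 4, 3, 27, 23, 7}.
  Root 36: left subtree has 2 nodes {13, 26}, right has 0 { }.
    Root 13: left subtree has 0 nodes { }, right has 1 {26}.
  Root 27: left subtree has 3 nodes {22, 4, 3}, right has 2 {23, 7}.
    Root 22: left subtree has 0 nodes { }, right has 2 {4, 3}.
      Root 3: left subtree has 1 node {4}, right has 0 { }.
    Root 7: left subtree has 1 node {23}, right has 0 { }.

5, 36, 13, 26, 27, 22, 3, 4, 7, 23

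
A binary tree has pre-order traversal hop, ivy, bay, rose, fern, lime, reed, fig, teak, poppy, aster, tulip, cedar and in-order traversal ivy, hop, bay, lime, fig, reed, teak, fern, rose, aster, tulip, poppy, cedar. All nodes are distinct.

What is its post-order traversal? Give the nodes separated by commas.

ivy, fig, teak, reed, lime, fern, tulip, aster, cedar, poppy, rose, bay, hop

The first element of pre-order is the root; it splits in-order into left and right subtrees.
Root hop: left subtree has 1 node {ivy}, right has 11 {bay, lime, fig, reed, teak, fern, rose, aster, tulip, poppy, cedar}.
  Root bay: left subtree has 0 nodes { }, right has 10 {lime, fig, reed, teak, fern, rose, aster, tulip, poppy, cedar}.
    Root rose: left subtree has 5 nodes {lime, fig, reed, teak, fern}, right has 4 {aster, tulip, poppy, cedar}.
      Root fern: left subtree has 4 nodes {lime, fig, reed, teak}, right has 0 { }.
        Root lime: left subtree has 0 nodes { }, right has 3 {fig, reed, teak}.
          Root reed: left subtree has 1 node {fig}, right has 1 {teak}.
      Root poppy: left subtree has 2 nodes {aster, tulip}, right has 1 {cedar}.
        Root aster: left subtree has 0 nodes { }, right has 1 {tulip}.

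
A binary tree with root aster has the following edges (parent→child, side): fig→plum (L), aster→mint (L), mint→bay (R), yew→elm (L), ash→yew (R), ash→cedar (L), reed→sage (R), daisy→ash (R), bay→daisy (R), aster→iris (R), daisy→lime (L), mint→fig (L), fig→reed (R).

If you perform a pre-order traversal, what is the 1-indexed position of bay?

Pre-order visits the node, then its left subtree, then its right subtree.
Visit aster.
At aster: go left to mint.
  Visit mint.
  At mint: go left to fig.
    Visit fig.
    At fig: go left to plum.
      plum is a leaf — visit plum.
    At fig: go right to reed.
      Visit reed.
      At reed: no left child.
      At reed: go right to sage.
        sage is a leaf — visit sage.
  At mint: go right to bay.
    Visit bay.
    At bay: no left child.
    At bay: go right to daisy.
      Visit daisy.
      At daisy: go left to lime.
        lime is a leaf — visit lime.
      At daisy: go right to ash.
        Visit ash.
        At ash: go left to cedar.
          cedar is a leaf — visit cedar.
        At ash: go right to yew.
          Visit yew.
          At yew: go left to elm.
            elm is a leaf — visit elm.
          At yew: no right child.
At aster: go right to iris.
  iris is a leaf — visit iris.
Full pre-order sequence: aster, mint, fig, plum, reed, sage, bay, daisy, lime, ash, cedar, yew, elm, iris.

7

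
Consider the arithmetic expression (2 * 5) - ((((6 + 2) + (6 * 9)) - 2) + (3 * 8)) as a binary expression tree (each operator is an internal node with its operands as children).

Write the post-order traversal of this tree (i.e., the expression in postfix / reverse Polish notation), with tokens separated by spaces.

2 5 * 6 2 + 6 9 * + 2 - 3 8 * + -

Post-order on an expression tree gives postfix notation: for each operator, emit left operand, right operand, then the operator.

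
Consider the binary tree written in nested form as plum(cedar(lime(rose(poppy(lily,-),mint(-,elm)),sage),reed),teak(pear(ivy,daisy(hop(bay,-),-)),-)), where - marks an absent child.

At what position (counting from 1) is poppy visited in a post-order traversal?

2

Post-order visits the left subtree, then the right subtree, then the node.
At plum: go left to cedar.
  At cedar: go left to lime.
    At lime: go left to rose.
      At rose: go left to poppy.
        At poppy: go left to lily.
          lily is a leaf — visit lily.
        At poppy: no right child.
        Visit poppy.
      At rose: go right to mint.
        At mint: no left child.
        At mint: go right to elm.
          elm is a leaf — visit elm.
        Visit mint.
      Visit rose.
    At lime: go right to sage.
      sage is a leaf — visit sage.
    Visit lime.
  At cedar: go right to reed.
    reed is a leaf — visit reed.
  Visit cedar.
At plum: go right to teak.
  At teak: go left to pear.
    At pear: go left to ivy.
      ivy is a leaf — visit ivy.
    At pear: go right to daisy.
      At daisy: go left to hop.
        At hop: go left to bay.
          bay is a leaf — visit bay.
        At hop: no right child.
        Visit hop.
      At daisy: no right child.
      Visit daisy.
    Visit pear.
  At teak: no right child.
  Visit teak.
Visit plum.
Full post-order sequence: lily, poppy, elm, mint, rose, sage, lime, reed, cedar, ivy, bay, hop, daisy, pear, teak, plum.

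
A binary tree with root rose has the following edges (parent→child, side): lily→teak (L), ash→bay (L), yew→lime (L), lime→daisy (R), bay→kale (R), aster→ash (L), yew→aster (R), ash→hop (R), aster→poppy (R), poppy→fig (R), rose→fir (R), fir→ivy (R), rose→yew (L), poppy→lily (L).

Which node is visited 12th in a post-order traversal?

yew

Post-order visits the left subtree, then the right subtree, then the node.
At rose: go left to yew.
  At yew: go left to lime.
    At lime: no left child.
    At lime: go right to daisy.
      daisy is a leaf — visit daisy.
    Visit lime.
  At yew: go right to aster.
    At aster: go left to ash.
      At ash: go left to bay.
        At bay: no left child.
        At bay: go right to kale.
          kale is a leaf — visit kale.
        Visit bay.
      At ash: go right to hop.
        hop is a leaf — visit hop.
      Visit ash.
    At aster: go right to poppy.
      At poppy: go left to lily.
        At lily: go left to teak.
          teak is a leaf — visit teak.
        At lily: no right child.
        Visit lily.
      At poppy: go right to fig.
        fig is a leaf — visit fig.
      Visit poppy.
    Visit aster.
  Visit yew.
At rose: go right to fir.
  At fir: no left child.
  At fir: go right to ivy.
    ivy is a leaf — visit ivy.
  Visit fir.
Visit rose.
Full post-order sequence: daisy, lime, kale, bay, hop, ash, teak, lily, fig, poppy, aster, yew, ivy, fir, rose.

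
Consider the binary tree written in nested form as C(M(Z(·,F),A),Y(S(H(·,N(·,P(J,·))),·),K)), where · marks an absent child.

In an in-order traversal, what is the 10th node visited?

S

In-order visits the left subtree, then the node, then the right subtree.
At C: go left to M.
  At M: go left to Z.
    At Z: no left child.
    Visit Z.
    At Z: go right to F.
      F is a leaf — visit F.
  Visit M.
  At M: go right to A.
    A is a leaf — visit A.
Visit C.
At C: go right to Y.
  At Y: go left to S.
    At S: go left to H.
      At H: no left child.
      Visit H.
      At H: go right to N.
        At N: no left child.
        Visit N.
        At N: go right to P.
          At P: go left to J.
            J is a leaf — visit J.
          Visit P.
          At P: no right child.
    Visit S.
    At S: no right child.
  Visit Y.
  At Y: go right to K.
    K is a leaf — visit K.
Full in-order sequence: Z, F, M, A, C, H, N, J, P, S, Y, K.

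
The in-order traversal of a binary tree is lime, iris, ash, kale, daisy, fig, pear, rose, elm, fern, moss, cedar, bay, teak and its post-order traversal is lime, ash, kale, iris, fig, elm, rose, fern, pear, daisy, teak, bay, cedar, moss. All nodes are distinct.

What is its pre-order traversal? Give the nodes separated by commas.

The last element of post-order is the root; it splits in-order into left and right subtrees.
Root moss: left subtree has 10 nodes {lime, iris, ash, kale, daisy, fig, pear, rose, elm, fern}, right has 3 {cedar, bay, teak}.
  Root daisy: left subtree has 4 nodes {lime, iris, ash, kale}, right has 5 {fig, pear, rose, elm, fern}.
    Root iris: left subtree has 1 node {lime}, right has 2 {ash, kale}.
      Root kale: left subtree has 1 node {ash}, right has 0 { }.
    Root pear: left subtree has 1 node {fig}, right has 3 {rose, elm, fern}.
      Root fern: left subtree has 2 nodes {rose, elm}, right has 0 { }.
        Root rose: left subtree has 0 nodes { }, right has 1 {elm}.
  Root cedar: left subtree has 0 nodes { }, right has 2 {bay, teak}.
    Root bay: left subtree has 0 nodes { }, right has 1 {teak}.

moss, daisy, iris, lime, kale, ash, pear, fig, fern, rose, elm, cedar, bay, teak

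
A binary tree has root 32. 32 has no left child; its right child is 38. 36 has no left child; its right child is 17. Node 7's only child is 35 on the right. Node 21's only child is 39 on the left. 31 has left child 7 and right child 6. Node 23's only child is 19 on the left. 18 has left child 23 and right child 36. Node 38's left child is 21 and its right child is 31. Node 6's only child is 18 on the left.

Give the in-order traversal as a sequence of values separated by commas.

32, 39, 21, 38, 7, 35, 31, 19, 23, 18, 36, 17, 6

In-order visits the left subtree, then the node, then the right subtree.
At 32: no left child.
Visit 32.
At 32: go right to 38.
  At 38: go left to 21.
    At 21: go left to 39.
      39 is a leaf — visit 39.
    Visit 21.
    At 21: no right child.
  Visit 38.
  At 38: go right to 31.
    At 31: go left to 7.
      At 7: no left child.
      Visit 7.
      At 7: go right to 35.
        35 is a leaf — visit 35.
    Visit 31.
    At 31: go right to 6.
      At 6: go left to 18.
        At 18: go left to 23.
          At 23: go left to 19.
            19 is a leaf — visit 19.
          Visit 23.
          At 23: no right child.
        Visit 18.
        At 18: go right to 36.
          At 36: no left child.
          Visit 36.
          At 36: go right to 17.
            17 is a leaf — visit 17.
      Visit 6.
      At 6: no right child.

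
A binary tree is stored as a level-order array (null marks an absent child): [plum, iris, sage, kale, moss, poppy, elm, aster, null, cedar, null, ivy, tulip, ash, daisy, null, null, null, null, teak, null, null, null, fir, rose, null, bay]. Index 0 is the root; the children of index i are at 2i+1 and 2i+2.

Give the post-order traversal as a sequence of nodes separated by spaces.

Post-order visits the left subtree, then the right subtree, then the node.
At plum: go left to iris.
  At iris: go left to kale.
    At kale: go left to aster.
      aster is a leaf — visit aster.
    At kale: no right child.
    Visit kale.
  At iris: go right to moss.
    At moss: go left to cedar.
      At cedar: go left to teak.
        teak is a leaf — visit teak.
      At cedar: no right child.
      Visit cedar.
    At moss: no right child.
    Visit moss.
  Visit iris.
At plum: go right to sage.
  At sage: go left to poppy.
    At poppy: go left to ivy.
      At ivy: go left to fir.
        fir is a leaf — visit fir.
      At ivy: go right to rose.
        rose is a leaf — visit rose.
      Visit ivy.
    At poppy: go right to tulip.
      At tulip: no left child.
      At tulip: go right to bay.
        bay is a leaf — visit bay.
      Visit tulip.
    Visit poppy.
  At sage: go right to elm.
    At elm: go left to ash.
      ash is a leaf — visit ash.
    At elm: go right to daisy.
      daisy is a leaf — visit daisy.
    Visit elm.
  Visit sage.
Visit plum.

aster kale teak cedar moss iris fir rose ivy bay tulip poppy ash daisy elm sage plum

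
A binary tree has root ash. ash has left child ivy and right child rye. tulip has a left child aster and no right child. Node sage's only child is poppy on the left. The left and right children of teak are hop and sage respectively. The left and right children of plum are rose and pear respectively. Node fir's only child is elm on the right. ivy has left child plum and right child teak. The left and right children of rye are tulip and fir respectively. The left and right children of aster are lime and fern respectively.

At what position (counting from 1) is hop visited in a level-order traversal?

Level-order visits nodes level by level from the root, left to right within each level.
Level 0: ash
Level 1: ivy, rye
Level 2: plum, teak, tulip, fir
Level 3: rose, pear, hop, sage, aster, elm
Level 4: poppy, lime, fern
Full level-order sequence: ash, ivy, rye, plum, teak, tulip, fir, rose, pear, hop, sage, aster, elm, poppy, lime, fern.

10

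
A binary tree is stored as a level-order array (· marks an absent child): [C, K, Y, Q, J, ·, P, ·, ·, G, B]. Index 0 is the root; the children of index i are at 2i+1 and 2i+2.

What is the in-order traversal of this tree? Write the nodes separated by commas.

In-order visits the left subtree, then the node, then the right subtree.
At C: go left to K.
  At K: go left to Q.
    Q is a leaf — visit Q.
  Visit K.
  At K: go right to J.
    At J: go left to G.
      G is a leaf — visit G.
    Visit J.
    At J: go right to B.
      B is a leaf — visit B.
Visit C.
At C: go right to Y.
  At Y: no left child.
  Visit Y.
  At Y: go right to P.
    P is a leaf — visit P.

Q, K, G, J, B, C, Y, P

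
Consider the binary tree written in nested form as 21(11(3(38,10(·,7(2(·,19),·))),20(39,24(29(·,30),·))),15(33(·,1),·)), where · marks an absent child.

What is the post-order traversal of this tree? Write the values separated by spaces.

38 19 2 7 10 3 39 30 29 24 20 11 1 33 15 21

Post-order visits the left subtree, then the right subtree, then the node.
At 21: go left to 11.
  At 11: go left to 3.
    At 3: go left to 38.
      38 is a leaf — visit 38.
    At 3: go right to 10.
      At 10: no left child.
      At 10: go right to 7.
        At 7: go left to 2.
          At 2: no left child.
          At 2: go right to 19.
            19 is a leaf — visit 19.
          Visit 2.
        At 7: no right child.
        Visit 7.
      Visit 10.
    Visit 3.
  At 11: go right to 20.
    At 20: go left to 39.
      39 is a leaf — visit 39.
    At 20: go right to 24.
      At 24: go left to 29.
        At 29: no left child.
        At 29: go right to 30.
          30 is a leaf — visit 30.
        Visit 29.
      At 24: no right child.
      Visit 24.
    Visit 20.
  Visit 11.
At 21: go right to 15.
  At 15: go left to 33.
    At 33: no left child.
    At 33: go right to 1.
      1 is a leaf — visit 1.
    Visit 33.
  At 15: no right child.
  Visit 15.
Visit 21.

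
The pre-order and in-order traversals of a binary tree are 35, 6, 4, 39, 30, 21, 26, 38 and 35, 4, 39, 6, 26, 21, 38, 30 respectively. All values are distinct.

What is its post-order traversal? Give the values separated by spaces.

39 4 26 38 21 30 6 35

The first element of pre-order is the root; it splits in-order into left and right subtrees.
Root 35: left subtree has 0 nodes { }, right has 7 {4, 39, 6, 26, 21, 38, 30}.
  Root 6: left subtree has 2 nodes {4, 39}, right has 4 {26, 21, 38, 30}.
    Root 4: left subtree has 0 nodes { }, right has 1 {39}.
    Root 30: left subtree has 3 nodes {26, 21, 38}, right has 0 { }.
      Root 21: left subtree has 1 node {26}, right has 1 {38}.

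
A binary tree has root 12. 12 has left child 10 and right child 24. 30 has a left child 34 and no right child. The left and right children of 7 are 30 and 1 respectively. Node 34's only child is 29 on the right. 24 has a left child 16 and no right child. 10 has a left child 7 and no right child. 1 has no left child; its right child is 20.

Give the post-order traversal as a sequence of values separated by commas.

Post-order visits the left subtree, then the right subtree, then the node.
At 12: go left to 10.
  At 10: go left to 7.
    At 7: go left to 30.
      At 30: go left to 34.
        At 34: no left child.
        At 34: go right to 29.
          29 is a leaf — visit 29.
        Visit 34.
      At 30: no right child.
      Visit 30.
    At 7: go right to 1.
      At 1: no left child.
      At 1: go right to 20.
        20 is a leaf — visit 20.
      Visit 1.
    Visit 7.
  At 10: no right child.
  Visit 10.
At 12: go right to 24.
  At 24: go left to 16.
    16 is a leaf — visit 16.
  At 24: no right child.
  Visit 24.
Visit 12.

29, 34, 30, 20, 1, 7, 10, 16, 24, 12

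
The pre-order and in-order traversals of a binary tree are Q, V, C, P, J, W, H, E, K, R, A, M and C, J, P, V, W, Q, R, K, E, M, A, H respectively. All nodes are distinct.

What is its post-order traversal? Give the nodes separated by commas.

J, P, C, W, V, R, K, M, A, E, H, Q

The first element of pre-order is the root; it splits in-order into left and right subtrees.
Root Q: left subtree has 5 nodes {C, J, P, V, W}, right has 6 {R, K, E, M, A, H}.
  Root V: left subtree has 3 nodes {C, J, P}, right has 1 {W}.
    Root C: left subtree has 0 nodes { }, right has 2 {J, P}.
      Root P: left subtree has 1 node {J}, right has 0 { }.
  Root H: left subtree has 5 nodes {R, K, E, M, A}, right has 0 { }.
    Root E: left subtree has 2 nodes {R, K}, right has 2 {M, A}.
      Root K: left subtree has 1 node {R}, right has 0 { }.
      Root A: left subtree has 1 node {M}, right has 0 { }.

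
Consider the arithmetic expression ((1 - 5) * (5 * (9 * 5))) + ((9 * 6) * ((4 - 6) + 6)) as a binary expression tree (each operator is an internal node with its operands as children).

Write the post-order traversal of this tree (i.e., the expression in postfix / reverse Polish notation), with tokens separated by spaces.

Post-order on an expression tree gives postfix notation: for each operator, emit left operand, right operand, then the operator.

1 5 - 5 9 5 * * * 9 6 * 4 6 - 6 + * +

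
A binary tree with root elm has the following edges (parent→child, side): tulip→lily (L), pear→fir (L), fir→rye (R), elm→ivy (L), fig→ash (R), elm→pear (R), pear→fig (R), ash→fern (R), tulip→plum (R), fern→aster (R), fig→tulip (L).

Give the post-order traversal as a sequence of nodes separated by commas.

ivy, rye, fir, lily, plum, tulip, aster, fern, ash, fig, pear, elm

Post-order visits the left subtree, then the right subtree, then the node.
At elm: go left to ivy.
  ivy is a leaf — visit ivy.
At elm: go right to pear.
  At pear: go left to fir.
    At fir: no left child.
    At fir: go right to rye.
      rye is a leaf — visit rye.
    Visit fir.
  At pear: go right to fig.
    At fig: go left to tulip.
      At tulip: go left to lily.
        lily is a leaf — visit lily.
      At tulip: go right to plum.
        plum is a leaf — visit plum.
      Visit tulip.
    At fig: go right to ash.
      At ash: no left child.
      At ash: go right to fern.
        At fern: no left child.
        At fern: go right to aster.
          aster is a leaf — visit aster.
        Visit fern.
      Visit ash.
    Visit fig.
  Visit pear.
Visit elm.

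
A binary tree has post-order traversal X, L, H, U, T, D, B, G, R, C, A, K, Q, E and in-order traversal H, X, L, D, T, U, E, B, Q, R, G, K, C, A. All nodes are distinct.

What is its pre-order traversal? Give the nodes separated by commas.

The last element of post-order is the root; it splits in-order into left and right subtrees.
Root E: left subtree has 6 nodes {H, X, L, D, T, U}, right has 7 {B, Q, R, G, K, C, A}.
  Root D: left subtree has 3 nodes {H, X, L}, right has 2 {T, U}.
    Root H: left subtree has 0 nodes { }, right has 2 {X, L}.
      Root L: left subtree has 1 node {X}, right has 0 { }.
    Root T: left subtree has 0 nodes { }, right has 1 {U}.
  Root Q: left subtree has 1 node {B}, right has 5 {R, G, K, C, A}.
    Root K: left subtree has 2 nodes {R, G}, right has 2 {C, A}.
      Root R: left subtree has 0 nodes { }, right has 1 {G}.
      Root A: left subtree has 1 node {C}, right has 0 { }.

E, D, H, L, X, T, U, Q, B, K, R, G, A, C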